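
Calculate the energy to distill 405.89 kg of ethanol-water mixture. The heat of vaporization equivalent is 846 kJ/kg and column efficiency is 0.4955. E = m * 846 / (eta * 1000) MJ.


E = m * 846 / (eta * 1000)
= 405.89 * 846 / (0.4955 * 1000)
= 693.0029 MJ

693.0029 MJ


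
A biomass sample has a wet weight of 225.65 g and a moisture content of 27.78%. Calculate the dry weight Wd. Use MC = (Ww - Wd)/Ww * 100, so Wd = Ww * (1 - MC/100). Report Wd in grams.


Wd = Ww * (1 - MC/100)
= 225.65 * (1 - 27.78/100)
= 162.9644 g

162.9644 g


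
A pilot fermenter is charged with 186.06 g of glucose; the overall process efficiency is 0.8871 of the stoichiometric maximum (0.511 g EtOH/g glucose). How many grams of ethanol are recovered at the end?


Actual ethanol: m = 0.511 * 186.06 * 0.8871
m = 84.3425 g

84.3425 g


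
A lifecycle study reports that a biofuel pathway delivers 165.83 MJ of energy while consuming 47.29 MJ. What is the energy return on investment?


EROI = E_out / E_in
= 165.83 / 47.29
= 3.5067

3.5067


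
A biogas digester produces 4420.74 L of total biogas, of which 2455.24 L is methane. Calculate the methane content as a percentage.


CH4% = V_CH4 / V_total * 100
= 2455.24 / 4420.74 * 100
= 55.5391%

55.5391%


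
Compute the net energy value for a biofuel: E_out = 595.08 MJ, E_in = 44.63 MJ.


NEV = E_out - E_in
= 595.08 - 44.63
= 550.4500 MJ

550.4500 MJ


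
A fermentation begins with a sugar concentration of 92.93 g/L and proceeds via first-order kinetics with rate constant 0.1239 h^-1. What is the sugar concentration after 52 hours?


S = S0 * exp(-k * t)
S = 92.93 * exp(-0.1239 * 52)
S = 0.1479 g/L

0.1479 g/L


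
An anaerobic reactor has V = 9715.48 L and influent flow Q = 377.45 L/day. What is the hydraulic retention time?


HRT = V / Q
= 9715.48 / 377.45
= 25.7398 days

25.7398 days


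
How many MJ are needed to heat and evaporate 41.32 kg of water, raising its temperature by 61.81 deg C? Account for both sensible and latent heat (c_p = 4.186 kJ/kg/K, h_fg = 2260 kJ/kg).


E = m_water * (4.186 * dT + 2260) / 1000
= 41.32 * (4.186 * 61.81 + 2260) / 1000
= 104.0742 MJ

104.0742 MJ


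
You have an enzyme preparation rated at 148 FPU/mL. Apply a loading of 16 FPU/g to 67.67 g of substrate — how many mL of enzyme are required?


V = dosage * m_sub / activity
V = 16 * 67.67 / 148
V = 7.3157 mL

7.3157 mL


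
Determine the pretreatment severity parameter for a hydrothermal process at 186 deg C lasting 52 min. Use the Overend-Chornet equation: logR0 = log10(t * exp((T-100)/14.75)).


logR0 = log10(t * exp((T - 100) / 14.75))
= log10(52 * exp((186 - 100) / 14.75))
= 4.2482

4.2482


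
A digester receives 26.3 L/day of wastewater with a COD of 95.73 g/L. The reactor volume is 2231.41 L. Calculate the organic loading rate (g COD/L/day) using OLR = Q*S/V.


OLR = Q * S / V
= 26.3 * 95.73 / 2231.41
= 1.1283 g/L/day

1.1283 g/L/day


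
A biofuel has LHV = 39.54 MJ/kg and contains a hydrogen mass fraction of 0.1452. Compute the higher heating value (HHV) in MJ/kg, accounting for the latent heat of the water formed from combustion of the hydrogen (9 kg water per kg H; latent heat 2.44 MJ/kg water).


HHV = LHV + H_frac * 9 * 2.44
= 39.54 + 0.1452 * 9 * 2.44
= 42.7286 MJ/kg

42.7286 MJ/kg


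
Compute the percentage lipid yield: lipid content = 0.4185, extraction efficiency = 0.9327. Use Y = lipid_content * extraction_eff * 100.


Y = lipid_content * extraction_eff * 100
= 0.4185 * 0.9327 * 100
= 39.0335%

39.0335%


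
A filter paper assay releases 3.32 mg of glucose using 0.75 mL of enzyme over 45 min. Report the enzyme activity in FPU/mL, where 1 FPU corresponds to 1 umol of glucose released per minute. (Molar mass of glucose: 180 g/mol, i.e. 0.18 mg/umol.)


Activity = glucose_mg / (0.18 mg/umol * V_mL * t_min)
= 3.32 / (0.18 * 0.75 * 45)
= 0.5465 FPU/mL

0.5465 FPU/mL


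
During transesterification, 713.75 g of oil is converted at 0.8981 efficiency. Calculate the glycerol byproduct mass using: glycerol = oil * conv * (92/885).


glycerol = oil * conv * (92/885)
= 713.75 * 0.8981 * 92 / 885
= 66.6370 g

66.6370 g


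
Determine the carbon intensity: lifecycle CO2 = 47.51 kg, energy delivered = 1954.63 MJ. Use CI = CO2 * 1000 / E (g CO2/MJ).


CI = CO2 * 1000 / E
= 47.51 * 1000 / 1954.63
= 24.3064 g CO2/MJ

24.3064 g CO2/MJ


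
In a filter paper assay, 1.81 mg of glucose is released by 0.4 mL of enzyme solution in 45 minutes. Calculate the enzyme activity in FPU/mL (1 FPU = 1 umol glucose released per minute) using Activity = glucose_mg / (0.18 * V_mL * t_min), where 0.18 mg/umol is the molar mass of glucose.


Activity = glucose_mg / (0.18 mg/umol * V_mL * t_min)
= 1.81 / (0.18 * 0.4 * 45)
= 0.5586 FPU/mL

0.5586 FPU/mL


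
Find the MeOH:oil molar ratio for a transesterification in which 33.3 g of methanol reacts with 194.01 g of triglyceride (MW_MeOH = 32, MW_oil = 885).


Molar ratio = n_MeOH / n_oil = (MeOH/32) / (oil/885) = (MeOH * 885) / (32 * oil)
= (33.3 * 885) / (32 * 194.01)
= 4.7469

4.7469


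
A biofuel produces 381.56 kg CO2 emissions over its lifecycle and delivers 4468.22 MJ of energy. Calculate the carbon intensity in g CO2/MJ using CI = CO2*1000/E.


CI = CO2 * 1000 / E
= 381.56 * 1000 / 4468.22
= 85.3942 g CO2/MJ

85.3942 g CO2/MJ


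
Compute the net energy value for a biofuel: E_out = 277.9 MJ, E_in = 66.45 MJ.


NEV = E_out - E_in
= 277.9 - 66.45
= 211.4500 MJ

211.4500 MJ


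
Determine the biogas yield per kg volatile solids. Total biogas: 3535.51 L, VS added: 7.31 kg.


Y = V / VS
= 3535.51 / 7.31
= 483.6539 L/kg VS

483.6539 L/kg VS


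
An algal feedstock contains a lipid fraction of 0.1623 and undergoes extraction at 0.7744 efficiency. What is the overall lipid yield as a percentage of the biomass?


Y = lipid_content * extraction_eff * 100
= 0.1623 * 0.7744 * 100
= 12.5685%

12.5685%


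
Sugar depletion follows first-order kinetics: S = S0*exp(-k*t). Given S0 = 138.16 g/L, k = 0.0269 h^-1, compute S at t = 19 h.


S = S0 * exp(-k * t)
S = 138.16 * exp(-0.0269 * 19)
S = 82.8733 g/L

82.8733 g/L


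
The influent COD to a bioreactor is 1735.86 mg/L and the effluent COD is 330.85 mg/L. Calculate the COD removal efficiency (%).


eta = (COD_in - COD_out) / COD_in * 100
= (1735.86 - 330.85) / 1735.86 * 100
= 80.9403%

80.9403%


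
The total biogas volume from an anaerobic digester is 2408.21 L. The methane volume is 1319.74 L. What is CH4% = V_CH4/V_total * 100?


CH4% = V_CH4 / V_total * 100
= 1319.74 / 2408.21 * 100
= 54.8017%

54.8017%


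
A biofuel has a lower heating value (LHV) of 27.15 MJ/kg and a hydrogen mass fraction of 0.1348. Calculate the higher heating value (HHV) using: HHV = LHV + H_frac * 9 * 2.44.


HHV = LHV + H_frac * 9 * 2.44
= 27.15 + 0.1348 * 9 * 2.44
= 30.1102 MJ/kg

30.1102 MJ/kg


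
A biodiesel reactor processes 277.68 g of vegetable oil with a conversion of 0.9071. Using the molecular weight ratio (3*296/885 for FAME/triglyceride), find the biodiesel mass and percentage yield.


m_FAME = oil * conv * (3 * 296 / 885) = oil * conv * (888/885)
= 277.68 * 0.9071 * 888 / 885
= 252.7374 g
Y = m_FAME / oil * 100 = conv * (888/885) * 100
= 0.9071 * 888 / 885 * 100
= 91.02%

252.7374 g FAME; Y = 91.02%


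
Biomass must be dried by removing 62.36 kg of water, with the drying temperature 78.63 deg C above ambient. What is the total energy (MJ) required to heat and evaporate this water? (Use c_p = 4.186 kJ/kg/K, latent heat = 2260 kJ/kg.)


E = m_water * (4.186 * dT + 2260) / 1000
= 62.36 * (4.186 * 78.63 + 2260) / 1000
= 161.4591 MJ

161.4591 MJ


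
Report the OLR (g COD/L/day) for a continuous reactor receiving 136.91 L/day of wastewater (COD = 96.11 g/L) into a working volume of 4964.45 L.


OLR = Q * S / V
= 136.91 * 96.11 / 4964.45
= 2.6505 g/L/day

2.6505 g/L/day


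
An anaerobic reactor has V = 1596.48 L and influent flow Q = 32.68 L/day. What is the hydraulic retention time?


HRT = V / Q
= 1596.48 / 32.68
= 48.8519 days

48.8519 days


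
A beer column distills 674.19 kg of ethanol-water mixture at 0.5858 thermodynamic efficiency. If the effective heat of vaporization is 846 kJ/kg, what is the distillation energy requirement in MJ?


E = m * 846 / (eta * 1000)
= 674.19 * 846 / (0.5858 * 1000)
= 973.6510 MJ

973.6510 MJ


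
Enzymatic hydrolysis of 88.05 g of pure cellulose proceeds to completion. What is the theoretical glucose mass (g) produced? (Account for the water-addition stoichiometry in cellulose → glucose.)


glucose = cellulose * 180/162
= 88.05 * 180/162
= 97.8333 g

97.8333 g


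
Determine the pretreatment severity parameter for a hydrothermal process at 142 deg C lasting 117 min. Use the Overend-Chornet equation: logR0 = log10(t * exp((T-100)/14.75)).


logR0 = log10(t * exp((T - 100) / 14.75))
= log10(117 * exp((142 - 100) / 14.75))
= 3.3048

3.3048


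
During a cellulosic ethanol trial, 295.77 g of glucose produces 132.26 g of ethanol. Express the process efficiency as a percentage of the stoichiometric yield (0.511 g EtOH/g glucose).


Fermentation efficiency = (actual / (0.511 * glucose)) * 100
= (132.26 / (0.511 * 295.77)) * 100
= 87.5092%

87.5092%


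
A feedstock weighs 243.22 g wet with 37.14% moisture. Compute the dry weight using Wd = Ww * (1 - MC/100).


Wd = Ww * (1 - MC/100)
= 243.22 * (1 - 37.14/100)
= 152.8881 g

152.8881 g


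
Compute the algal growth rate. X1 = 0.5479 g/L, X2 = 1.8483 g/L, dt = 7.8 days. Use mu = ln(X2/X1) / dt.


mu = ln(X2/X1) / dt
= ln(1.8483/0.5479) / 7.8
= 0.1559 per day

0.1559 per day


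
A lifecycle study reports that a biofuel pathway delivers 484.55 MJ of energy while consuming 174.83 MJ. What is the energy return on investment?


EROI = E_out / E_in
= 484.55 / 174.83
= 2.7715

2.7715


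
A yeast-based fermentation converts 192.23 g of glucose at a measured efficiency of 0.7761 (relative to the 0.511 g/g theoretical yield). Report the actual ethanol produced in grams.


Actual ethanol: m = 0.511 * 192.23 * 0.7761
m = 76.2359 g

76.2359 g


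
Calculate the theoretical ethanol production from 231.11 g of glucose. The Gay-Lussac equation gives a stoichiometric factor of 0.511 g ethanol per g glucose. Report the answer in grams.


Theoretical ethanol yield: m_EtOH = 0.511 * m_glucose
m_EtOH = 0.511 * 231.11 = 118.0972 g

118.0972 g


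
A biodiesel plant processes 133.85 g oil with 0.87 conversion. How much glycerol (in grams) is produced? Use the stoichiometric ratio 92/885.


glycerol = oil * conv * (92/885)
= 133.85 * 0.87 * 92 / 885
= 12.1055 g

12.1055 g


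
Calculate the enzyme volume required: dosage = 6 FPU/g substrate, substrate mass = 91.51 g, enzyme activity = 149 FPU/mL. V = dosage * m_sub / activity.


V = dosage * m_sub / activity
V = 6 * 91.51 / 149
V = 3.6850 mL

3.6850 mL


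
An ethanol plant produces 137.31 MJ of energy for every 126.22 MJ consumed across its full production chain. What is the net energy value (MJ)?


NEV = E_out - E_in
= 137.31 - 126.22
= 11.0900 MJ

11.0900 MJ


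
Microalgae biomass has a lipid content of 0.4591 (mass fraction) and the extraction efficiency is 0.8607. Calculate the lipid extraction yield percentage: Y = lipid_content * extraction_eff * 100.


Y = lipid_content * extraction_eff * 100
= 0.4591 * 0.8607 * 100
= 39.5147%

39.5147%


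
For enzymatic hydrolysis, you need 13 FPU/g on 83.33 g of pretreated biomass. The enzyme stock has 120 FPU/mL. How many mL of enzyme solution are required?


V = dosage * m_sub / activity
V = 13 * 83.33 / 120
V = 9.0274 mL

9.0274 mL


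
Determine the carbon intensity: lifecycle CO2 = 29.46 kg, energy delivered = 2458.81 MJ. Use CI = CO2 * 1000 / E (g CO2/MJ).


CI = CO2 * 1000 / E
= 29.46 * 1000 / 2458.81
= 11.9814 g CO2/MJ

11.9814 g CO2/MJ


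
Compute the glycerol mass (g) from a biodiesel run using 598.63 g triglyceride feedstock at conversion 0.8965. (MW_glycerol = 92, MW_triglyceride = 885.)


glycerol = oil * conv * (92/885)
= 598.63 * 0.8965 * 92 / 885
= 55.7896 g

55.7896 g


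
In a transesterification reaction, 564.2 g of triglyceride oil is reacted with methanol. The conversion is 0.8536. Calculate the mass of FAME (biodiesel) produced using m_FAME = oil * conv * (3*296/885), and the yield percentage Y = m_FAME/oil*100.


m_FAME = oil * conv * (3 * 296 / 885) = oil * conv * (888/885)
= 564.2 * 0.8536 * 888 / 885
= 483.2337 g
Y = m_FAME / oil * 100 = conv * (888/885) * 100
= 0.8536 * 888 / 885 * 100
= 85.65%

483.2337 g FAME; Y = 85.65%


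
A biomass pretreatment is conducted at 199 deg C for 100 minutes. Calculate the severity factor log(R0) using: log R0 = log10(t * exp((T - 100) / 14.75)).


logR0 = log10(t * exp((T - 100) / 14.75))
= log10(100 * exp((199 - 100) / 14.75))
= 4.9149

4.9149


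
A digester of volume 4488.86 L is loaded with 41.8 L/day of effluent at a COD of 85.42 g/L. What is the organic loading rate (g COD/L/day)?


OLR = Q * S / V
= 41.8 * 85.42 / 4488.86
= 0.7954 g/L/day

0.7954 g/L/day


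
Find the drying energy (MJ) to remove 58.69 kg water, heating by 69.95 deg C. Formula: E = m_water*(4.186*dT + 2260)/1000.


E = m_water * (4.186 * dT + 2260) / 1000
= 58.69 * (4.186 * 69.95 + 2260) / 1000
= 149.8245 MJ

149.8245 MJ


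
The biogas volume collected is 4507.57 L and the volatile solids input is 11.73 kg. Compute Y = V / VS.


Y = V / VS
= 4507.57 / 11.73
= 384.2771 L/kg VS

384.2771 L/kg VS


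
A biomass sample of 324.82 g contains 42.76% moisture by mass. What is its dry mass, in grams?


Wd = Ww * (1 - MC/100)
= 324.82 * (1 - 42.76/100)
= 185.9270 g

185.9270 g


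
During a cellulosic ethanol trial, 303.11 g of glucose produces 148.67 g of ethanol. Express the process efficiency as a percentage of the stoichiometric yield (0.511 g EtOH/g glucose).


Fermentation efficiency = (actual / (0.511 * glucose)) * 100
= (148.67 / (0.511 * 303.11)) * 100
= 95.9847%

95.9847%


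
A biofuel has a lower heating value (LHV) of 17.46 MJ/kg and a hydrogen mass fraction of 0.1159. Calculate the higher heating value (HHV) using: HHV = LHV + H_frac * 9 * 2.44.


HHV = LHV + H_frac * 9 * 2.44
= 17.46 + 0.1159 * 9 * 2.44
= 20.0052 MJ/kg

20.0052 MJ/kg


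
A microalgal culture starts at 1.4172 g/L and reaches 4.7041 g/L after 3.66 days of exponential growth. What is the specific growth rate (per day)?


mu = ln(X2/X1) / dt
= ln(4.7041/1.4172) / 3.66
= 0.3278 per day

0.3278 per day


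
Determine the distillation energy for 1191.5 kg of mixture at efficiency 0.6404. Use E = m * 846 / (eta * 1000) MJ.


E = m * 846 / (eta * 1000)
= 1191.5 * 846 / (0.6404 * 1000)
= 1574.0303 MJ

1574.0303 MJ


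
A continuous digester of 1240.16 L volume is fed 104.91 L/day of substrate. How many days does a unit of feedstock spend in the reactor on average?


HRT = V / Q
= 1240.16 / 104.91
= 11.8212 days

11.8212 days


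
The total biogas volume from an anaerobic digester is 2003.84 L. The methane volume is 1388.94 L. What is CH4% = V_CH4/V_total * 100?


CH4% = V_CH4 / V_total * 100
= 1388.94 / 2003.84 * 100
= 69.3139%

69.3139%


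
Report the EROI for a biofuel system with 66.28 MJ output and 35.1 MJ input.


EROI = E_out / E_in
= 66.28 / 35.1
= 1.8883

1.8883


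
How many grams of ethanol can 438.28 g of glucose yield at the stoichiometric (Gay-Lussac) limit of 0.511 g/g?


Theoretical ethanol yield: m_EtOH = 0.511 * m_glucose
m_EtOH = 0.511 * 438.28 = 223.9611 g

223.9611 g


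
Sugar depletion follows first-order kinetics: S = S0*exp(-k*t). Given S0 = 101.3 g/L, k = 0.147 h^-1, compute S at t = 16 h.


S = S0 * exp(-k * t)
S = 101.3 * exp(-0.147 * 16)
S = 9.6416 g/L

9.6416 g/L


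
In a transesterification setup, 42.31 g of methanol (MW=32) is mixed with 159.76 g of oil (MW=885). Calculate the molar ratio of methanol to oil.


Molar ratio = n_MeOH / n_oil = (MeOH/32) / (oil/885) = (MeOH * 885) / (32 * oil)
= (42.31 * 885) / (32 * 159.76)
= 7.3243

7.3243


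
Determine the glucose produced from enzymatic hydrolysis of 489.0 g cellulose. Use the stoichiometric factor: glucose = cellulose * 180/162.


glucose = cellulose * 180/162
= 489.0 * 180/162
= 543.3333 g

543.3333 g


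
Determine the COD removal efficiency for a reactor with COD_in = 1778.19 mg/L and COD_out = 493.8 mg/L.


eta = (COD_in - COD_out) / COD_in * 100
= (1778.19 - 493.8) / 1778.19 * 100
= 72.2302%

72.2302%


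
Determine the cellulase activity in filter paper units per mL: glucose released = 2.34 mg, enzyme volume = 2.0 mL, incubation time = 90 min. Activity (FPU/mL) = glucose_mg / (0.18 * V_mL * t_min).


Activity = glucose_mg / (0.18 mg/umol * V_mL * t_min)
= 2.34 / (0.18 * 2.0 * 90)
= 0.0722 FPU/mL

0.0722 FPU/mL


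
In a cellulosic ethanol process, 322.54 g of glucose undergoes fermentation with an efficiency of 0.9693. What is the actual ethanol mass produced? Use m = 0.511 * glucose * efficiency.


Actual ethanol: m = 0.511 * 322.54 * 0.9693
m = 159.7580 g

159.7580 g


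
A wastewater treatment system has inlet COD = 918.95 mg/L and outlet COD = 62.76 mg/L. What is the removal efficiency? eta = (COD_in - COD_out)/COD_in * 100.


eta = (COD_in - COD_out) / COD_in * 100
= (918.95 - 62.76) / 918.95 * 100
= 93.1705%

93.1705%


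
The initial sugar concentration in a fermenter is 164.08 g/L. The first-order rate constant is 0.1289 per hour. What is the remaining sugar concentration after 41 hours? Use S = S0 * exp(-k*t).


S = S0 * exp(-k * t)
S = 164.08 * exp(-0.1289 * 41)
S = 0.8315 g/L

0.8315 g/L


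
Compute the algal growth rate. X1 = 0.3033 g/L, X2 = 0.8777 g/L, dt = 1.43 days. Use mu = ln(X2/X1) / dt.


mu = ln(X2/X1) / dt
= ln(0.8777/0.3033) / 1.43
= 0.7431 per day

0.7431 per day


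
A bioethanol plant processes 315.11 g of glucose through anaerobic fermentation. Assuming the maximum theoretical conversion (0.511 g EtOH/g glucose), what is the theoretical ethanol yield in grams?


Theoretical ethanol yield: m_EtOH = 0.511 * m_glucose
m_EtOH = 0.511 * 315.11 = 161.0212 g

161.0212 g


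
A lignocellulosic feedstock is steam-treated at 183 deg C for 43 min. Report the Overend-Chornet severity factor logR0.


logR0 = log10(t * exp((T - 100) / 14.75))
= log10(43 * exp((183 - 100) / 14.75))
= 4.0773

4.0773


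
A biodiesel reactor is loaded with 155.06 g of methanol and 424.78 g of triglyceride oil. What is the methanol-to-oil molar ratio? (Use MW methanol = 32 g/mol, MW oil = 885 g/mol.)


Molar ratio = n_MeOH / n_oil = (MeOH/32) / (oil/885) = (MeOH * 885) / (32 * oil)
= (155.06 * 885) / (32 * 424.78)
= 10.0955

10.0955


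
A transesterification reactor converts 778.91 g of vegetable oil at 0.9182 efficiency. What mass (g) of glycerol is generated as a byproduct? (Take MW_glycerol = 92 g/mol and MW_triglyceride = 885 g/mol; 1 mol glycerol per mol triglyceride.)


glycerol = oil * conv * (92/885)
= 778.91 * 0.9182 * 92 / 885
= 74.3480 g

74.3480 g


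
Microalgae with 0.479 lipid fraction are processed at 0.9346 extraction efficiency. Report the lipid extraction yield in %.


Y = lipid_content * extraction_eff * 100
= 0.479 * 0.9346 * 100
= 44.7673%

44.7673%


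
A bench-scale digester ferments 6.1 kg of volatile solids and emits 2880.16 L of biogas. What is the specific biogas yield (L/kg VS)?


Y = V / VS
= 2880.16 / 6.1
= 472.1574 L/kg VS

472.1574 L/kg VS


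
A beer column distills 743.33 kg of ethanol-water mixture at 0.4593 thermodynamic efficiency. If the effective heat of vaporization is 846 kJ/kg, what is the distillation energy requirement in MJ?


E = m * 846 / (eta * 1000)
= 743.33 * 846 / (0.4593 * 1000)
= 1369.1643 MJ

1369.1643 MJ


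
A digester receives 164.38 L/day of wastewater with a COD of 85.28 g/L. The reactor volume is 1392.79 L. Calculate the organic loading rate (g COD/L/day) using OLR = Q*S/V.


OLR = Q * S / V
= 164.38 * 85.28 / 1392.79
= 10.0649 g/L/day

10.0649 g/L/day


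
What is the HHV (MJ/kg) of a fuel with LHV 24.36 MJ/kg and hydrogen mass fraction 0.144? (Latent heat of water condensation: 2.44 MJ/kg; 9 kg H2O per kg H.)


HHV = LHV + H_frac * 9 * 2.44
= 24.36 + 0.144 * 9 * 2.44
= 27.5222 MJ/kg

27.5222 MJ/kg


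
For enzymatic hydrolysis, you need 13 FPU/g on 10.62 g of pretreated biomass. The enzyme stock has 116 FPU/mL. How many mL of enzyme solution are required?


V = dosage * m_sub / activity
V = 13 * 10.62 / 116
V = 1.1902 mL

1.1902 mL


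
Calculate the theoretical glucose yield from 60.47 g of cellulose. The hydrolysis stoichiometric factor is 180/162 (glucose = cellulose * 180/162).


glucose = cellulose * 180/162
= 60.47 * 180/162
= 67.1889 g

67.1889 g


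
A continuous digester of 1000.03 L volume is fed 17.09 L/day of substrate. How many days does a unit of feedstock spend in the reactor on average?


HRT = V / Q
= 1000.03 / 17.09
= 58.5155 days

58.5155 days


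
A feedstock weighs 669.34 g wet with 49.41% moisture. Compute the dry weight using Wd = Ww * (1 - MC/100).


Wd = Ww * (1 - MC/100)
= 669.34 * (1 - 49.41/100)
= 338.6191 g

338.6191 g


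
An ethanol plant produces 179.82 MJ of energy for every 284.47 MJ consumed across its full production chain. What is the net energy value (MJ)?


NEV = E_out - E_in
= 179.82 - 284.47
= -104.6500 MJ

-104.6500 MJ


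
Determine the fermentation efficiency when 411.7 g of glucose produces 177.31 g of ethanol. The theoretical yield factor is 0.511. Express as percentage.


Fermentation efficiency = (actual / (0.511 * glucose)) * 100
= (177.31 / (0.511 * 411.7)) * 100
= 84.2813%

84.2813%


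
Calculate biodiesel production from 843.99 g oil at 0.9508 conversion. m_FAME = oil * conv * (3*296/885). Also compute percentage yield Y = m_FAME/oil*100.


m_FAME = oil * conv * (3 * 296 / 885) = oil * conv * (888/885)
= 843.99 * 0.9508 * 888 / 885
= 805.1859 g
Y = m_FAME / oil * 100 = conv * (888/885) * 100
= 0.9508 * 888 / 885 * 100
= 95.40%

805.1859 g FAME; Y = 95.40%


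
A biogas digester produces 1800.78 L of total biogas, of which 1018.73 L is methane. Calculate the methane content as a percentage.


CH4% = V_CH4 / V_total * 100
= 1018.73 / 1800.78 * 100
= 56.5716%

56.5716%


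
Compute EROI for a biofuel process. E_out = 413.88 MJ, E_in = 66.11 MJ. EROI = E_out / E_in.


EROI = E_out / E_in
= 413.88 / 66.11
= 6.2605

6.2605


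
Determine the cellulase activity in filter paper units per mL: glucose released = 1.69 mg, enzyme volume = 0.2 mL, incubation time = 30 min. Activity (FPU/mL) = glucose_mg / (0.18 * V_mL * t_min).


Activity = glucose_mg / (0.18 mg/umol * V_mL * t_min)
= 1.69 / (0.18 * 0.2 * 30)
= 1.5648 FPU/mL

1.5648 FPU/mL


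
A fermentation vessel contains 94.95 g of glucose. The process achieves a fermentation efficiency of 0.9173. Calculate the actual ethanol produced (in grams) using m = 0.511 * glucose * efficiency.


Actual ethanol: m = 0.511 * 94.95 * 0.9173
m = 44.5069 g

44.5069 g


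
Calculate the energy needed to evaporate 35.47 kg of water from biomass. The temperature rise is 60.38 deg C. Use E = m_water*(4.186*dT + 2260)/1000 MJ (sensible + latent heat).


E = m_water * (4.186 * dT + 2260) / 1000
= 35.47 * (4.186 * 60.38 + 2260) / 1000
= 89.1273 MJ

89.1273 MJ


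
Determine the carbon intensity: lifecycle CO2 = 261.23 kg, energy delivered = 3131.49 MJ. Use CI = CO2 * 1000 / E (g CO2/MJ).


CI = CO2 * 1000 / E
= 261.23 * 1000 / 3131.49
= 83.4204 g CO2/MJ

83.4204 g CO2/MJ


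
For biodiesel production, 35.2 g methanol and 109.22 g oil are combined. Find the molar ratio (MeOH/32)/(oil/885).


Molar ratio = n_MeOH / n_oil = (MeOH/32) / (oil/885) = (MeOH * 885) / (32 * oil)
= (35.2 * 885) / (32 * 109.22)
= 8.9132

8.9132


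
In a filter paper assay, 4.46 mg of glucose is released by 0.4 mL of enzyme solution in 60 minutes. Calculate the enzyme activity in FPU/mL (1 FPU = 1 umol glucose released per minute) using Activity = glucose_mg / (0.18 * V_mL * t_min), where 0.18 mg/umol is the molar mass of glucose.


Activity = glucose_mg / (0.18 mg/umol * V_mL * t_min)
= 4.46 / (0.18 * 0.4 * 60)
= 1.0324 FPU/mL

1.0324 FPU/mL


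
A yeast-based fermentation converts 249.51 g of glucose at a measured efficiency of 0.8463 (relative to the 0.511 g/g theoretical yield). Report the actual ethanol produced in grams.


Actual ethanol: m = 0.511 * 249.51 * 0.8463
m = 107.9029 g

107.9029 g


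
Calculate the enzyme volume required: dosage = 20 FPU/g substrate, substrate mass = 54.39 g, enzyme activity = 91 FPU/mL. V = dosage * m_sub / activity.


V = dosage * m_sub / activity
V = 20 * 54.39 / 91
V = 11.9538 mL

11.9538 mL


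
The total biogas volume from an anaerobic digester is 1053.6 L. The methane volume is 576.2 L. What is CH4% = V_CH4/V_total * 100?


CH4% = V_CH4 / V_total * 100
= 576.2 / 1053.6 * 100
= 54.6887%

54.6887%


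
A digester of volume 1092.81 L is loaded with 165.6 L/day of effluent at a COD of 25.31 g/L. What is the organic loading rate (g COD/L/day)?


OLR = Q * S / V
= 165.6 * 25.31 / 1092.81
= 3.8354 g/L/day

3.8354 g/L/day


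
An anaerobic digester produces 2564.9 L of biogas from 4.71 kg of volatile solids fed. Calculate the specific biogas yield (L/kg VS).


Y = V / VS
= 2564.9 / 4.71
= 544.5648 L/kg VS

544.5648 L/kg VS


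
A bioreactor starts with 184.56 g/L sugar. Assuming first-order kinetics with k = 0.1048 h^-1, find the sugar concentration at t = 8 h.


S = S0 * exp(-k * t)
S = 184.56 * exp(-0.1048 * 8)
S = 79.8041 g/L

79.8041 g/L


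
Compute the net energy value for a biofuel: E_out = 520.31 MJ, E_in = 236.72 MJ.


NEV = E_out - E_in
= 520.31 - 236.72
= 283.5900 MJ

283.5900 MJ


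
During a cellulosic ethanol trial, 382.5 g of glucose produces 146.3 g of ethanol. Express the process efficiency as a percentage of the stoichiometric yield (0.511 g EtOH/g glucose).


Fermentation efficiency = (actual / (0.511 * glucose)) * 100
= (146.3 / (0.511 * 382.5)) * 100
= 74.8500%

74.8500%


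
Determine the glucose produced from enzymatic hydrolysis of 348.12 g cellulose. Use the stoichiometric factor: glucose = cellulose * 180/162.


glucose = cellulose * 180/162
= 348.12 * 180/162
= 386.8000 g

386.8000 g


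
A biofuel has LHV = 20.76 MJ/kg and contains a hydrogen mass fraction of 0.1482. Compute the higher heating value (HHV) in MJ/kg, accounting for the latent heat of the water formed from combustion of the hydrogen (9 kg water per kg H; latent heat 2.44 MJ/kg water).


HHV = LHV + H_frac * 9 * 2.44
= 20.76 + 0.1482 * 9 * 2.44
= 24.0145 MJ/kg

24.0145 MJ/kg


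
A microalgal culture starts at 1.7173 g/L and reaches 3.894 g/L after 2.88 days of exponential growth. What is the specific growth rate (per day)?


mu = ln(X2/X1) / dt
= ln(3.894/1.7173) / 2.88
= 0.2843 per day

0.2843 per day


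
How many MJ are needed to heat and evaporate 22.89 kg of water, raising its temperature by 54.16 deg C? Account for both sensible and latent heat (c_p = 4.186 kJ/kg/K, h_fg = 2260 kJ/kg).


E = m_water * (4.186 * dT + 2260) / 1000
= 22.89 * (4.186 * 54.16 + 2260) / 1000
= 56.9209 MJ

56.9209 MJ


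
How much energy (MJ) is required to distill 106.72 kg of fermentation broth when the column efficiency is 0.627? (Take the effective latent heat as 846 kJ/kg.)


E = m * 846 / (eta * 1000)
= 106.72 * 846 / (0.627 * 1000)
= 143.9954 MJ

143.9954 MJ


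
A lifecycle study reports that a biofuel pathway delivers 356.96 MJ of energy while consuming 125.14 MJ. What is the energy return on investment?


EROI = E_out / E_in
= 356.96 / 125.14
= 2.8525

2.8525


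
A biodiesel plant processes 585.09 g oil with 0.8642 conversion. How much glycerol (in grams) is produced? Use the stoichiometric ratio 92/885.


glycerol = oil * conv * (92/885)
= 585.09 * 0.8642 * 92 / 885
= 52.5632 g

52.5632 g


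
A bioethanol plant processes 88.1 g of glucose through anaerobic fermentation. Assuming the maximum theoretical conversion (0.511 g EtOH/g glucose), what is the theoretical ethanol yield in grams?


Theoretical ethanol yield: m_EtOH = 0.511 * m_glucose
m_EtOH = 0.511 * 88.1 = 45.0191 g

45.0191 g


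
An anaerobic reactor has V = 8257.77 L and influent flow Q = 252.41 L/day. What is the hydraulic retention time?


HRT = V / Q
= 8257.77 / 252.41
= 32.7157 days

32.7157 days


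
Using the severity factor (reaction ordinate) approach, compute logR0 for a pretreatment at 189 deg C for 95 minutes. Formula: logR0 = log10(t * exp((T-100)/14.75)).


logR0 = log10(t * exp((T - 100) / 14.75))
= log10(95 * exp((189 - 100) / 14.75))
= 4.5982

4.5982


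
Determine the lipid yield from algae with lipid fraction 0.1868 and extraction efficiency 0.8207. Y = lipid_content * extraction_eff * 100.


Y = lipid_content * extraction_eff * 100
= 0.1868 * 0.8207 * 100
= 15.3307%

15.3307%


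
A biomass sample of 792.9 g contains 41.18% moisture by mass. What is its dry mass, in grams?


Wd = Ww * (1 - MC/100)
= 792.9 * (1 - 41.18/100)
= 466.3838 g

466.3838 g


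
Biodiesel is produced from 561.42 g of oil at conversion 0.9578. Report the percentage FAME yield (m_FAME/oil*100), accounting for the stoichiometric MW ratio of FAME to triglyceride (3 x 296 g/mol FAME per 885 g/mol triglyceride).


m_FAME = oil * conv * (3 * 296 / 885) = oil * conv * (888/885)
= 561.42 * 0.9578 * 888 / 885
= 539.5509 g
Y = m_FAME / oil * 100 = conv * (888/885) * 100
= 0.9578 * 888 / 885 * 100
= 96.10%

96.10%


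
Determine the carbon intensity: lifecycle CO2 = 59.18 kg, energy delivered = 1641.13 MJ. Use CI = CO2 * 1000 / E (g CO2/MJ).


CI = CO2 * 1000 / E
= 59.18 * 1000 / 1641.13
= 36.0605 g CO2/MJ

36.0605 g CO2/MJ


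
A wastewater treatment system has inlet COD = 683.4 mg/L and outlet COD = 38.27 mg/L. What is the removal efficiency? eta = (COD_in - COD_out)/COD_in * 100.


eta = (COD_in - COD_out) / COD_in * 100
= (683.4 - 38.27) / 683.4 * 100
= 94.4001%

94.4001%


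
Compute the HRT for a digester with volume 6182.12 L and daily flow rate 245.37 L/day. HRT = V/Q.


HRT = V / Q
= 6182.12 / 245.37
= 25.1951 days

25.1951 days


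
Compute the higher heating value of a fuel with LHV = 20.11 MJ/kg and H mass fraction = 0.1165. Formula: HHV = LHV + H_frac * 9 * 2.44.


HHV = LHV + H_frac * 9 * 2.44
= 20.11 + 0.1165 * 9 * 2.44
= 22.6683 MJ/kg

22.6683 MJ/kg


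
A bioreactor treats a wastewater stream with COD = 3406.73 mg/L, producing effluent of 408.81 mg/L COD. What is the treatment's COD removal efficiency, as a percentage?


eta = (COD_in - COD_out) / COD_in * 100
= (3406.73 - 408.81) / 3406.73 * 100
= 87.9999%

87.9999%


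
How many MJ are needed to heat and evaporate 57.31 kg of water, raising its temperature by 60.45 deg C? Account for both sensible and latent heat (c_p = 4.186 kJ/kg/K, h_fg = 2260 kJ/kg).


E = m_water * (4.186 * dT + 2260) / 1000
= 57.31 * (4.186 * 60.45 + 2260) / 1000
= 144.0225 MJ

144.0225 MJ


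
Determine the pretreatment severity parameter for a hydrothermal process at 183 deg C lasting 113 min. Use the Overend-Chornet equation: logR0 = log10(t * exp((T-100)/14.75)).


logR0 = log10(t * exp((T - 100) / 14.75))
= log10(113 * exp((183 - 100) / 14.75))
= 4.4969

4.4969


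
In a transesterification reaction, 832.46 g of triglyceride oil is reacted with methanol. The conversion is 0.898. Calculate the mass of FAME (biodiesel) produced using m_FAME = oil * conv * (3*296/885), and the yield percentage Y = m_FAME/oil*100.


m_FAME = oil * conv * (3 * 296 / 885) = oil * conv * (888/885)
= 832.46 * 0.898 * 888 / 885
= 750.0831 g
Y = m_FAME / oil * 100 = conv * (888/885) * 100
= 0.898 * 888 / 885 * 100
= 90.10%

750.0831 g FAME; Y = 90.10%


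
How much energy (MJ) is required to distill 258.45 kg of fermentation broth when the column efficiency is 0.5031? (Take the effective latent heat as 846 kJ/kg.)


E = m * 846 / (eta * 1000)
= 258.45 * 846 / (0.5031 * 1000)
= 434.6029 MJ

434.6029 MJ


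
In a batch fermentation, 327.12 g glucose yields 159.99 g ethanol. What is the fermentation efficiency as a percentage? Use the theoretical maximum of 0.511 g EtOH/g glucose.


Fermentation efficiency = (actual / (0.511 * glucose)) * 100
= (159.99 / (0.511 * 327.12)) * 100
= 95.7117%

95.7117%


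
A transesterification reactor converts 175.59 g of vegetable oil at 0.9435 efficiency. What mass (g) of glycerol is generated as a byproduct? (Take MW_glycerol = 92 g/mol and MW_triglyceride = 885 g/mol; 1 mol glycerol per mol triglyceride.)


glycerol = oil * conv * (92/885)
= 175.59 * 0.9435 * 92 / 885
= 17.2221 g

17.2221 g


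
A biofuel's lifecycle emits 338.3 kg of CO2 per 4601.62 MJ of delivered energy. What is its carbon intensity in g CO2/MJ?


CI = CO2 * 1000 / E
= 338.3 * 1000 / 4601.62
= 73.5176 g CO2/MJ

73.5176 g CO2/MJ


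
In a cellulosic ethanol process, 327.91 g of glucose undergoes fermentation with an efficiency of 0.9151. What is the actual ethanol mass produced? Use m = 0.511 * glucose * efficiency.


Actual ethanol: m = 0.511 * 327.91 * 0.9151
m = 153.3360 g

153.3360 g


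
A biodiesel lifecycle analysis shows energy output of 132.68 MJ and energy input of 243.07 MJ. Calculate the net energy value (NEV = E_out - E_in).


NEV = E_out - E_in
= 132.68 - 243.07
= -110.3900 MJ

-110.3900 MJ


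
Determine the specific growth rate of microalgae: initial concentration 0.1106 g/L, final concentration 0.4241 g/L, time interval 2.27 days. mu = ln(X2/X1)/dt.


mu = ln(X2/X1) / dt
= ln(0.4241/0.1106) / 2.27
= 0.5921 per day

0.5921 per day


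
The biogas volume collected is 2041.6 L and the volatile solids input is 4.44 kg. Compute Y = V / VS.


Y = V / VS
= 2041.6 / 4.44
= 459.8198 L/kg VS

459.8198 L/kg VS


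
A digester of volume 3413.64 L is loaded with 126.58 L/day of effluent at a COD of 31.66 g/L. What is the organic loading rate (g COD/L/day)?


OLR = Q * S / V
= 126.58 * 31.66 / 3413.64
= 1.1740 g/L/day

1.1740 g/L/day


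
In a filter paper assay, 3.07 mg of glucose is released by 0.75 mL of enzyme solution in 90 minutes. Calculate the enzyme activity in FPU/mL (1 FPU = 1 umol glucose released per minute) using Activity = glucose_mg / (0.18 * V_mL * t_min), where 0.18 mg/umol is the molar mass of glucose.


Activity = glucose_mg / (0.18 mg/umol * V_mL * t_min)
= 3.07 / (0.18 * 0.75 * 90)
= 0.2527 FPU/mL

0.2527 FPU/mL


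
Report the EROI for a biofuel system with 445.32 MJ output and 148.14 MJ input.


EROI = E_out / E_in
= 445.32 / 148.14
= 3.0061

3.0061


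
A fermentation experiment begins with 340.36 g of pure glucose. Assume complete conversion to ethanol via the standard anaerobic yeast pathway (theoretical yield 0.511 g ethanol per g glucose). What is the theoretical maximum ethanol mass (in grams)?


Theoretical ethanol yield: m_EtOH = 0.511 * m_glucose
m_EtOH = 0.511 * 340.36 = 173.9240 g

173.9240 g


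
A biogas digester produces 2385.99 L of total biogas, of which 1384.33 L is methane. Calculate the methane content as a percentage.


CH4% = V_CH4 / V_total * 100
= 1384.33 / 2385.99 * 100
= 58.0191%

58.0191%


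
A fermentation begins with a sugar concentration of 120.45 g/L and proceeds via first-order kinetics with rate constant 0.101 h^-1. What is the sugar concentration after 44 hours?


S = S0 * exp(-k * t)
S = 120.45 * exp(-0.101 * 44)
S = 1.4151 g/L

1.4151 g/L


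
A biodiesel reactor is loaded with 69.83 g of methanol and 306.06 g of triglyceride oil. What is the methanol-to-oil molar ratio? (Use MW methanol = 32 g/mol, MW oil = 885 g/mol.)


Molar ratio = n_MeOH / n_oil = (MeOH/32) / (oil/885) = (MeOH * 885) / (32 * oil)
= (69.83 * 885) / (32 * 306.06)
= 6.3100

6.3100


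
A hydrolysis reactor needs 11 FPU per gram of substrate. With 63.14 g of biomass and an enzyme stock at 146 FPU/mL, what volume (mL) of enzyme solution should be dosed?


V = dosage * m_sub / activity
V = 11 * 63.14 / 146
V = 4.7571 mL

4.7571 mL


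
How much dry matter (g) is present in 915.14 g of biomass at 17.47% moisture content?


Wd = Ww * (1 - MC/100)
= 915.14 * (1 - 17.47/100)
= 755.2650 g

755.2650 g


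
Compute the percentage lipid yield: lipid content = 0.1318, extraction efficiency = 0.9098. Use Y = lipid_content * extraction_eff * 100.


Y = lipid_content * extraction_eff * 100
= 0.1318 * 0.9098 * 100
= 11.9912%

11.9912%


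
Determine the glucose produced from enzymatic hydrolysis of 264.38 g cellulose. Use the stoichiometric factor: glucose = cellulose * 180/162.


glucose = cellulose * 180/162
= 264.38 * 180/162
= 293.7556 g

293.7556 g


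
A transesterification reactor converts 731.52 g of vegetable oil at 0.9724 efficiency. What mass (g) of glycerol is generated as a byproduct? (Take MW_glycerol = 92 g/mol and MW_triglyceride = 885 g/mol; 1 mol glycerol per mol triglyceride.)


glycerol = oil * conv * (92/885)
= 731.52 * 0.9724 * 92 / 885
= 73.9462 g

73.9462 g


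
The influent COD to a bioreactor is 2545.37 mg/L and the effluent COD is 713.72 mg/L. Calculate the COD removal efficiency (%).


eta = (COD_in - COD_out) / COD_in * 100
= (2545.37 - 713.72) / 2545.37 * 100
= 71.9601%

71.9601%


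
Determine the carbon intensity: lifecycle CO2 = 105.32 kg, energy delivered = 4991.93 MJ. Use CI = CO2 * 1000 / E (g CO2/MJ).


CI = CO2 * 1000 / E
= 105.32 * 1000 / 4991.93
= 21.0981 g CO2/MJ

21.0981 g CO2/MJ


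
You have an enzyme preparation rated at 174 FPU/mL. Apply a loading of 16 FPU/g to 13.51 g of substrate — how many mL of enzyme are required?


V = dosage * m_sub / activity
V = 16 * 13.51 / 174
V = 1.2423 mL

1.2423 mL


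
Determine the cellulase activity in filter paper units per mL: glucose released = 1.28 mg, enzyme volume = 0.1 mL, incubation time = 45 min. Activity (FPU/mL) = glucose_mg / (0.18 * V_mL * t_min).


Activity = glucose_mg / (0.18 mg/umol * V_mL * t_min)
= 1.28 / (0.18 * 0.1 * 45)
= 1.5802 FPU/mL

1.5802 FPU/mL


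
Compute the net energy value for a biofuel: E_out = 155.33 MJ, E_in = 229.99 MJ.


NEV = E_out - E_in
= 155.33 - 229.99
= -74.6600 MJ

-74.6600 MJ


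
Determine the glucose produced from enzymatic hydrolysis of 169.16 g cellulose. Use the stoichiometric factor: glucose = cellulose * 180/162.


glucose = cellulose * 180/162
= 169.16 * 180/162
= 187.9556 g

187.9556 g


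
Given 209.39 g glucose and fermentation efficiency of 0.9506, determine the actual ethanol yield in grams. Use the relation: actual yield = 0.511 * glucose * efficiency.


Actual ethanol: m = 0.511 * 209.39 * 0.9506
m = 101.7126 g

101.7126 g


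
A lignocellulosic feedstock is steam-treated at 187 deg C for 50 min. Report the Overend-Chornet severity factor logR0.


logR0 = log10(t * exp((T - 100) / 14.75))
= log10(50 * exp((187 - 100) / 14.75))
= 4.2606

4.2606


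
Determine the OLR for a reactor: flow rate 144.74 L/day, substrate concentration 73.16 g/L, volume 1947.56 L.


OLR = Q * S / V
= 144.74 * 73.16 / 1947.56
= 5.4372 g/L/day

5.4372 g/L/day


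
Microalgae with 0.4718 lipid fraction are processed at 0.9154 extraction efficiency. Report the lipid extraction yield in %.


Y = lipid_content * extraction_eff * 100
= 0.4718 * 0.9154 * 100
= 43.1886%

43.1886%


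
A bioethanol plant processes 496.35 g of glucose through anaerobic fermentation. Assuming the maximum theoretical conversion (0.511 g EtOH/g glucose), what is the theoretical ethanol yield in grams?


Theoretical ethanol yield: m_EtOH = 0.511 * m_glucose
m_EtOH = 0.511 * 496.35 = 253.6349 g

253.6349 g


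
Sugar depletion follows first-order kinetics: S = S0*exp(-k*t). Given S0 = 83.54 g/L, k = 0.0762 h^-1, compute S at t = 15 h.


S = S0 * exp(-k * t)
S = 83.54 * exp(-0.0762 * 15)
S = 26.6376 g/L

26.6376 g/L
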